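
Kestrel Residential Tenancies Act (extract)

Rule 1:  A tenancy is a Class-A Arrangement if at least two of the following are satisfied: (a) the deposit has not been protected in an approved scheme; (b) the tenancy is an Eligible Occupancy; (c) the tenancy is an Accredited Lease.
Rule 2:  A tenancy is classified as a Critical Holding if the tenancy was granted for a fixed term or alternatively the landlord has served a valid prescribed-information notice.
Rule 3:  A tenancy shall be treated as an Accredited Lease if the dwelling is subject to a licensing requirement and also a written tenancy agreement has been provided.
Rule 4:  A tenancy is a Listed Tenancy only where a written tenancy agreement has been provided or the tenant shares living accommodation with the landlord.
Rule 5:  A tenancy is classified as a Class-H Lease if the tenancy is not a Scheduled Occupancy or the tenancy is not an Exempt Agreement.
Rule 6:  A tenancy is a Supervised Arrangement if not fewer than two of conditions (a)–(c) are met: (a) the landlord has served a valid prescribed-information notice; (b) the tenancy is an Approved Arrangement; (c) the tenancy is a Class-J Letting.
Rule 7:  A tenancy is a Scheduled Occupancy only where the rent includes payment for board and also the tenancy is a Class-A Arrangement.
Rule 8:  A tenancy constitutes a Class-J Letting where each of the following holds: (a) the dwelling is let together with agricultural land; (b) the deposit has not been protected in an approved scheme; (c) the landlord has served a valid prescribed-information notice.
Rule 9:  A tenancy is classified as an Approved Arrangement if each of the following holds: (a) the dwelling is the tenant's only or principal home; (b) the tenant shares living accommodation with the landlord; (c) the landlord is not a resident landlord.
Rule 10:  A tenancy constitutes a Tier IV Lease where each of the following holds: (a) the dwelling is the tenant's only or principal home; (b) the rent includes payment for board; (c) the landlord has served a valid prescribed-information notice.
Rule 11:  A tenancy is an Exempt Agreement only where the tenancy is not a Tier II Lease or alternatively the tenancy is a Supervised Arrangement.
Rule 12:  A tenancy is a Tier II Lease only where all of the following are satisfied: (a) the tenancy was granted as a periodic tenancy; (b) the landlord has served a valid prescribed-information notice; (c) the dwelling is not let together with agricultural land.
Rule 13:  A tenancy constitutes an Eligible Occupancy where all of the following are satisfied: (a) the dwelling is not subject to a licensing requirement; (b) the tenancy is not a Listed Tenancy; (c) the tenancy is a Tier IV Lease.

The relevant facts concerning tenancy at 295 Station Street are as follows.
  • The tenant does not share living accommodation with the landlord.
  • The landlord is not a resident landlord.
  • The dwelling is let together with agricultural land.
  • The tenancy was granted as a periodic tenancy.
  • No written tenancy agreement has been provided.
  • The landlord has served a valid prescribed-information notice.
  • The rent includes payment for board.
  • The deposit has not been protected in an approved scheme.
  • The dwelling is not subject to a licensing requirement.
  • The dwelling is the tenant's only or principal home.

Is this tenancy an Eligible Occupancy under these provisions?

Yes

Under rule 4: a written tenancy agreement has been provided? no; or the tenant shares living accommodation with the landlord? no. So the tenancy is not a Listed Tenancy.
Under rule 10: the dwelling is the tenant's only or principal home? yes; and the rent includes payment for board? yes; and the landlord has served a valid prescribed-information notice? yes. So the tenancy is a Tier IV Lease.
Under rule 13: the dwelling is not subject to a licensing requirement? yes; and not a Listed Tenancy (rule 4)? yes; and Tier IV Lease (rule 10)? yes. So the tenancy is an Eligible Occupancy.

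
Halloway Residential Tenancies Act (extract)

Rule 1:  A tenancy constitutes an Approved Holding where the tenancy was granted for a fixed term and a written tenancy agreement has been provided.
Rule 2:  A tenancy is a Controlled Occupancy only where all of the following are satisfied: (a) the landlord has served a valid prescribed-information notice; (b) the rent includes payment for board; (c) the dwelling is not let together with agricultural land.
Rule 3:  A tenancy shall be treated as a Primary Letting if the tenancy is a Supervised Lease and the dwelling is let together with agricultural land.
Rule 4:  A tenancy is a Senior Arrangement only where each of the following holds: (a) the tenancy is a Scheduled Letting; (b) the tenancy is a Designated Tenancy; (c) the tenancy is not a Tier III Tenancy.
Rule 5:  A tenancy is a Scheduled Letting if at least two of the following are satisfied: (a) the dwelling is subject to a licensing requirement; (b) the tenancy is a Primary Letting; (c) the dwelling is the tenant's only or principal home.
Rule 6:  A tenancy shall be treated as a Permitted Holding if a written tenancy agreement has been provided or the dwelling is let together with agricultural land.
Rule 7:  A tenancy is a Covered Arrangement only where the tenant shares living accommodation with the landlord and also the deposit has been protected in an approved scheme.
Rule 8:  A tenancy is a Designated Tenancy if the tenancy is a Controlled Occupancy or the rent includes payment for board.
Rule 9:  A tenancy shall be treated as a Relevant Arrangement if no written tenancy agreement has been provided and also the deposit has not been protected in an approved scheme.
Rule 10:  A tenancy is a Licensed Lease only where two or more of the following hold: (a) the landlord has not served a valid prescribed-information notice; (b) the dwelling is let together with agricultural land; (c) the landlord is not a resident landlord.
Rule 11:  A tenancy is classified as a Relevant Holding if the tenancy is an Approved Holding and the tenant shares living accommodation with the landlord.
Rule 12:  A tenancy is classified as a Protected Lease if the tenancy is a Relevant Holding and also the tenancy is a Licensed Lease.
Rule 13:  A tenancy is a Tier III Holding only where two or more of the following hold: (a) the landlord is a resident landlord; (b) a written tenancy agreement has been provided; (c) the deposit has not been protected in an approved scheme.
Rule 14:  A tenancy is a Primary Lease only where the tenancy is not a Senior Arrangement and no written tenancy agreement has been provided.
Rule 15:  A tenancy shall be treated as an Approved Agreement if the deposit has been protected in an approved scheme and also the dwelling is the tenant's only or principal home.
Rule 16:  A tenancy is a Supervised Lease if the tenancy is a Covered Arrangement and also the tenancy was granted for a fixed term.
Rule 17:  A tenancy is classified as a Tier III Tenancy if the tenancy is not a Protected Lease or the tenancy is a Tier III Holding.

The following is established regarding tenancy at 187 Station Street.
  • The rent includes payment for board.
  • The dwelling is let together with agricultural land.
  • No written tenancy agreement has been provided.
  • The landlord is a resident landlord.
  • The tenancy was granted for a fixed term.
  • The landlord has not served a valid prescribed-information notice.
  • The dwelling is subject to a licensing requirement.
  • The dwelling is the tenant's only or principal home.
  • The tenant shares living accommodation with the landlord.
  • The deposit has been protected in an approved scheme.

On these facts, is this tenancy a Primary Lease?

Yes

rule 7 — Covered Arrangement: [the tenant shares living accommodation with the landlord? yes] AND [the deposit has been protected in an approved scheme? yes] → satisfied.
rule 16 — Supervised Lease: [Covered Arrangement (rule 7)? yes] AND [the tenancy was granted for a fixed term? yes] → satisfied.
rule 3 — Primary Letting: [Supervised Lease (rule 16)? yes] AND [the dwelling is let together with agricultural land? yes] → satisfied.
rule 5 — Scheduled Letting: the dwelling is subject to a licensing requirement? yes; Primary Letting (rule 3)? yes; the dwelling is the tenant's only or principal home? yes — 3 of 3 hold (need ≥2) → satisfied.
rule 2 — Controlled Occupancy: [the landlord has served a valid prescribed-information notice? no] AND [the rent includes payment for board? yes] AND [the dwelling is not let together with agricultural land? no] → not satisfied.
rule 8 — Designated Tenancy: [Controlled Occupancy (rule 2)? no] OR [the rent includes payment for board? yes] → satisfied.
rule 1 — Approved Holding: [the tenancy was granted for a fixed term? yes] AND [a written tenancy agreement has been provided? no] → not satisfied.
rule 11 — Relevant Holding: [Approved Holding (rule 1)? no] AND [the tenant shares living accommodation with the landlord? yes] → not satisfied.
rule 10 — Licensed Lease: the landlord has not served a valid prescribed-information notice? yes; the dwelling is let together with agricultural land? yes; the landlord is not a resident landlord? no — 2 of 3 hold (need ≥2) → satisfied.
rule 12 — Protected Lease: [Relevant Holding (rule 11)? no] AND [Licensed Lease (rule 10)? yes] → not satisfied.
rule 13 — Tier III Holding: the landlord is a resident landlord? yes; a written tenancy agreement has been provided? no; the deposit has not been protected in an approved scheme? no — 1 of 3 hold (need ≥2) → not satisfied.
rule 17 — Tier III Tenancy: [not a Protected Lease (rule 12)? yes] OR [Tier III Holding (rule 13)? no] → satisfied.
rule 4 — Senior Arrangement: [Scheduled Letting (rule 5)? yes] AND [Designated Tenancy (rule 8)? yes] AND [not a Tier III Tenancy (rule 17)? no] → not satisfied.
rule 14 — Primary Lease: [not a Senior Arrangement (rule 4)? yes] AND [no written tenancy agreement has been provided? yes] → satisfied.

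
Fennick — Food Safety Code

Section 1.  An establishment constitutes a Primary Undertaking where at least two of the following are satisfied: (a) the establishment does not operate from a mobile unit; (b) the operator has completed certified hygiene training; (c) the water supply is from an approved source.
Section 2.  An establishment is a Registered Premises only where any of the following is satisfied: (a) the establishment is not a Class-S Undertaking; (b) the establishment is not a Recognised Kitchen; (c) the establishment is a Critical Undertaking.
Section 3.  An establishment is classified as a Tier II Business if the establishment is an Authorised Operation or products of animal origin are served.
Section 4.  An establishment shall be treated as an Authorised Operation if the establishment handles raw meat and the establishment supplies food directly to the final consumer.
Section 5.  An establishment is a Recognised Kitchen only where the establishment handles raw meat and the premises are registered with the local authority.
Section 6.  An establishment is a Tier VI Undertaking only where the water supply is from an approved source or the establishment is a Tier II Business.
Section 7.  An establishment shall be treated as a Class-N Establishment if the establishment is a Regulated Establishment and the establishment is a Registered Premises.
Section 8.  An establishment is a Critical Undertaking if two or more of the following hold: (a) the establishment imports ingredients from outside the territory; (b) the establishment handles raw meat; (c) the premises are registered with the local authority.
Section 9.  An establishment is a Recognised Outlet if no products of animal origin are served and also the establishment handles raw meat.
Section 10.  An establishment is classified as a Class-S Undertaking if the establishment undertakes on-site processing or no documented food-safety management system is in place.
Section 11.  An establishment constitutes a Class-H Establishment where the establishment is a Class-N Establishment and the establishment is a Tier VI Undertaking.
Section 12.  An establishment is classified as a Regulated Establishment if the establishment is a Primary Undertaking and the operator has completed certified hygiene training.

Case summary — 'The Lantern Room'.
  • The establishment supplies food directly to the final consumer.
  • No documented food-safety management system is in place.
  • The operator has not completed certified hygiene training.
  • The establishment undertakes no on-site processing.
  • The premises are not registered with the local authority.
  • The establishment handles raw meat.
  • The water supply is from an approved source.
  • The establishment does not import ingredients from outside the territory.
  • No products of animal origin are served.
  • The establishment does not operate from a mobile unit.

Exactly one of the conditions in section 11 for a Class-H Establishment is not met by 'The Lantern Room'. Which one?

Under section 1: the establishment does not operate from a mobile unit? yes; the operator has completed certified hygiene training? no; the water supply is from an approved source? yes — 2 of 3 hold (need ≥2) → satisfied.
Under section 12: Primary Undertaking (section 1)? yes; and the operator has completed certified hygiene training? no. So the establishment is not a Regulated Establishment.
Under section 10: the establishment undertakes on-site processing? no; or no documented food-safety management system is in place? yes. So the establishment is a Class-S Undertaking.
Under section 5: the establishment handles raw meat? yes; and the premises are registered with the local authority? no. So the establishment is not a Recognised Kitchen.
Under section 8: the establishment imports ingredients from outside the territory? no; the establishment handles raw meat? yes; the premises are registered with the local authority? no — 1 of 3 hold (need ≥2) → not satisfied.
Under section 2: not a Class-S Undertaking (section 10)? no; or not a Recognised Kitchen (section 5)? yes; or Critical Undertaking (section 8)? no. So the establishment is a Registered Premises.
Under section 7: Regulated Establishment (section 12)? no; and Registered Premises (section 2)? yes. So the establishment is not a Class-N Establishment.
Under section 4: the establishment handles raw meat? yes; and the establishment supplies food directly to the final consumer? yes. So the establishment is an Authorised Operation.
Under section 3: Authorised Operation (section 4)? yes; or products of animal origin are served? no. So the establishment is a Tier II Business.
Under section 6: the water supply is from an approved source? yes; or Tier II Business (section 3)? yes. So the establishment is a Tier VI Undertaking.
Under section 11: Class-N Establishment (section 7)? no; and Tier VI Undertaking (section 6)? yes. So the establishment is not a Class-H Establishment.

Class-N Establishment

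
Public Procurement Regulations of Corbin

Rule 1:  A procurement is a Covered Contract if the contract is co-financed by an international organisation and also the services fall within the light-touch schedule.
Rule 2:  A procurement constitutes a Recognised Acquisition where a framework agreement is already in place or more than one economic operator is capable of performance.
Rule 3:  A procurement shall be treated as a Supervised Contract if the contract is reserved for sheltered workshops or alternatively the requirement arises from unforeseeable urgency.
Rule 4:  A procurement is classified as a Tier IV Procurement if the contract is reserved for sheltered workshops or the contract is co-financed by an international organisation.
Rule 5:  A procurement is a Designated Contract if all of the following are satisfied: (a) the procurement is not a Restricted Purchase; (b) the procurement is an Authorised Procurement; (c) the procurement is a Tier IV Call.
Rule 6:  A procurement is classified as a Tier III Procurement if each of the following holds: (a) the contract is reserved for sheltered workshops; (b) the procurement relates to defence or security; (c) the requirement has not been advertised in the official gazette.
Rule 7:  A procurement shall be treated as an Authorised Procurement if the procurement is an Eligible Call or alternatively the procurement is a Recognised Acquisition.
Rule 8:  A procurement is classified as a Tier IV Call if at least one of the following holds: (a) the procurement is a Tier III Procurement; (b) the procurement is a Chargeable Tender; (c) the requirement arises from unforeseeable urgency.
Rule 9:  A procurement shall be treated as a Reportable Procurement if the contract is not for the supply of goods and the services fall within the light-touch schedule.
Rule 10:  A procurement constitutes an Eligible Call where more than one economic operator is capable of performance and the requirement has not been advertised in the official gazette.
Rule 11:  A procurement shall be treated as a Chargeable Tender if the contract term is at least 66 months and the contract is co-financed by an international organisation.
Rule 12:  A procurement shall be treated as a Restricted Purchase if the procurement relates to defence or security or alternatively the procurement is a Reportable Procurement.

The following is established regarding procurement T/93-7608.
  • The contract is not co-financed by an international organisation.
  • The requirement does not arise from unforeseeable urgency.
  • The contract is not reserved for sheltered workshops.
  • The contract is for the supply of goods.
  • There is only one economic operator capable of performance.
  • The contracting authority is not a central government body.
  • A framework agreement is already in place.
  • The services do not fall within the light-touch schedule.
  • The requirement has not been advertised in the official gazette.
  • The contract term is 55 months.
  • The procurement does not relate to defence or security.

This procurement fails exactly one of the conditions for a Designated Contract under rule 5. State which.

Tier IV Call

Under rule 9: the contract is not for the supply of goods? no; and the services fall within the light-touch schedule? no. So the procurement is not a Reportable Procurement.
Under rule 12: the procurement relates to defence or security? no; or Reportable Procurement (rule 9)? no. So the procurement is not a Restricted Purchase.
Under rule 10: more than one economic operator is capable of performance? no; and the requirement has not been advertised in the official gazette? yes. So the procurement is not an Eligible Call.
Under rule 2: a framework agreement is already in place? yes; or more than one economic operator is capable of performance? no. So the procurement is a Recognised Acquisition.
Under rule 7: Eligible Call (rule 10)? no; or Recognised Acquisition (rule 2)? yes. So the procurement is an Authorised Procurement.
Under rule 6: the contract is reserved for sheltered workshops? no; and the procurement relates to defence or security? no; and the requirement has not been advertised in the official gazette? yes. So the procurement is not a Tier III Procurement.
Under rule 11: contract term: 55 months ≥ 66 months? no; and the contract is co-financed by an international organisation? no. So the procurement is not a Chargeable Tender.
Under rule 8: Tier III Procurement (rule 6)? no; or Chargeable Tender (rule 11)? no; or the requirement arises from unforeseeable urgency? no. So the procurement is not a Tier IV Call.
Under rule 5: not a Restricted Purchase (rule 12)? yes; and Authorised Procurement (rule 7)? yes; and Tier IV Call (rule 8)? no. So the procurement is not a Designated Contract.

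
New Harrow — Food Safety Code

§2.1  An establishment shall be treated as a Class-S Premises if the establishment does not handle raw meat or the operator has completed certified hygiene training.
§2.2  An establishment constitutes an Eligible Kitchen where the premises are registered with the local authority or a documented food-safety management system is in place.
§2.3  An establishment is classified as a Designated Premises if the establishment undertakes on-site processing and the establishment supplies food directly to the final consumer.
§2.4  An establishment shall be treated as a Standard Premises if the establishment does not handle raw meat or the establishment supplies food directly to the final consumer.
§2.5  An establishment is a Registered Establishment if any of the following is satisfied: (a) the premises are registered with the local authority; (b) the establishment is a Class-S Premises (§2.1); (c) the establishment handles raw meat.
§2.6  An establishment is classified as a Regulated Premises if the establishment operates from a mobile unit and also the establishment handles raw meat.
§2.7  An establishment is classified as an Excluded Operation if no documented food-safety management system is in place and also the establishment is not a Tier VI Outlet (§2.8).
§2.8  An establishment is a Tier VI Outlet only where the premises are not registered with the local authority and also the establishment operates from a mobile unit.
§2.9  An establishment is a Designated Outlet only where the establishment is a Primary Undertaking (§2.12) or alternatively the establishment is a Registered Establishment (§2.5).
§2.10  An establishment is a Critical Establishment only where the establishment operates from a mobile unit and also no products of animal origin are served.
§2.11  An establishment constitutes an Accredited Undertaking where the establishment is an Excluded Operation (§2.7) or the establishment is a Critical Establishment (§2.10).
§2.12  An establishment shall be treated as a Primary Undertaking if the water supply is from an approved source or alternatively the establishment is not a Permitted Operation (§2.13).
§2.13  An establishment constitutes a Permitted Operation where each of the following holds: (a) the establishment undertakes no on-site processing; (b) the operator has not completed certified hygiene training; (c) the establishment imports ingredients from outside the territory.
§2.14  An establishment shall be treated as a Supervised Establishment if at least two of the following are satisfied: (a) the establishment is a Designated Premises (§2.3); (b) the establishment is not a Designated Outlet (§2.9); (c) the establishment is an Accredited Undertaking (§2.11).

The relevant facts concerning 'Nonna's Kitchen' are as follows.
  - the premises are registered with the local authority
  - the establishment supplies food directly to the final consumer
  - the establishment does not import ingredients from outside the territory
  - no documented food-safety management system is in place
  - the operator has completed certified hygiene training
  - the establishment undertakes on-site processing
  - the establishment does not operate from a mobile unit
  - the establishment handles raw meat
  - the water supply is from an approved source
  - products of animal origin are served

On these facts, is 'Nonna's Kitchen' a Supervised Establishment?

§2.3 — Designated Premises: [the establishment undertakes on-site processing? yes] AND [the establishment supplies food directly to the final consumer? yes] → satisfied.
§2.13 — Permitted Operation: [the establishment undertakes no on-site processing? no] AND [the operator has not completed certified hygiene training? no] AND [the establishment imports ingredients from outside the territory? no] → not satisfied.
§2.12 — Primary Undertaking: [the water supply is from an approved source? yes] OR [not a Permitted Operation (§2.13)? yes] → satisfied.
§2.1 — Class-S Premises: [the establishment does not handle raw meat? no] OR [the operator has completed certified hygiene training? yes] → satisfied.
§2.5 — Registered Establishment: [the premises are registered with the local authority? yes] OR [Class-S Premises (§2.1)? yes] OR [the establishment handles raw meat? yes] → satisfied.
§2.9 — Designated Outlet: [Primary Undertaking (§2.12)? yes] OR [Registered Establishment (§2.5)? yes] → satisfied.
§2.8 — Tier VI Outlet: [the premises are not registered with the local authority? no] AND [the establishment operates from a mobile unit? no] → not satisfied.
§2.7 — Excluded Operation: [no documented food-safety management system is in place? yes] AND [not a Tier VI Outlet (§2.8)? yes] → satisfied.
§2.10 — Critical Establishment: [the establishment operates from a mobile unit? no] AND [no products of animal origin are served? no] → not satisfied.
§2.11 — Accredited Undertaking: [Excluded Operation (§2.7)? yes] OR [Critical Establishment (§2.10)? no] → satisfied.
§2.14 — Supervised Establishment: Designated Premises (§2.3)? yes; not a Designated Outlet (§2.9)? no; Accredited Undertaking (§2.11)? yes — 2 of 3 hold (need ≥2) → satisfied.

Yes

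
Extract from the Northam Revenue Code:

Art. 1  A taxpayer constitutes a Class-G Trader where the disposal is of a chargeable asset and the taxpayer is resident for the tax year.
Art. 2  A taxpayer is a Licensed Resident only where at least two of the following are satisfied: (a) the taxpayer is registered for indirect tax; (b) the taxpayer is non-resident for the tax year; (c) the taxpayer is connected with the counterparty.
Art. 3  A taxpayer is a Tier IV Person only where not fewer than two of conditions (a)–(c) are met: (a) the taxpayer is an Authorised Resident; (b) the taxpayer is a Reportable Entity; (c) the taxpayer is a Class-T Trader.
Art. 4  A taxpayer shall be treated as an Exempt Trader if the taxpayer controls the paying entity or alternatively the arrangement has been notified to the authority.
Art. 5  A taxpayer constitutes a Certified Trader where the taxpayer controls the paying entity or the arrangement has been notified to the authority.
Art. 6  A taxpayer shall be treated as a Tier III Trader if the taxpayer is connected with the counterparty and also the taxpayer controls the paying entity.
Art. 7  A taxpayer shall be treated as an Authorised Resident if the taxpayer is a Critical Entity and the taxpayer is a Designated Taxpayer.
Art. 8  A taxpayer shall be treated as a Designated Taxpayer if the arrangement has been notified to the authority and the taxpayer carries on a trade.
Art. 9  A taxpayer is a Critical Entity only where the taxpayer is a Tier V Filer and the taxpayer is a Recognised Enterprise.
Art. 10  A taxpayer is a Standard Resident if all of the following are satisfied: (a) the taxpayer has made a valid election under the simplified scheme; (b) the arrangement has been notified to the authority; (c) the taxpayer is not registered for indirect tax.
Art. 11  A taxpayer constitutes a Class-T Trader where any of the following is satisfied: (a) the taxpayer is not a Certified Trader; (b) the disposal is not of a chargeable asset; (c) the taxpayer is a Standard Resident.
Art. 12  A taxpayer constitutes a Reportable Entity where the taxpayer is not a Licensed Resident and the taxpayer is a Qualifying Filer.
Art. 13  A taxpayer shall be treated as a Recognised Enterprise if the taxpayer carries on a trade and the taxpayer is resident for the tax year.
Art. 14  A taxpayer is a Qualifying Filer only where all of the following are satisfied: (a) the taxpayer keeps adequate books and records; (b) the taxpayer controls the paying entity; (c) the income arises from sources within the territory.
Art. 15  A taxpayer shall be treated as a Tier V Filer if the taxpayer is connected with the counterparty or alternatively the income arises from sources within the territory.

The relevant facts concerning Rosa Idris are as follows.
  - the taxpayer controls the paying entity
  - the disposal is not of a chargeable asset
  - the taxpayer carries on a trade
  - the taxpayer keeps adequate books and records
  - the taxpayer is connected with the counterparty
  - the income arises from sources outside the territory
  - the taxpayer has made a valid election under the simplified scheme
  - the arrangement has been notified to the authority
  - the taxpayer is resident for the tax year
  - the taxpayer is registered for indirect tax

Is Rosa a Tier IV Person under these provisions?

article 15 — Tier V Filer: [the taxpayer is connected with the counterparty? yes] OR [the income arises from sources within the territory? no] → satisfied.
article 13 — Recognised Enterprise: [the taxpayer carries on a trade? yes] AND [the taxpayer is resident for the tax year? yes] → satisfied.
article 9 — Critical Entity: [Tier V Filer (article 15)? yes] AND [Recognised Enterprise (article 13)? yes] → satisfied.
article 8 — Designated Taxpayer: [the arrangement has been notified to the authority? yes] AND [the taxpayer carries on a trade? yes] → satisfied.
article 7 — Authorised Resident: [Critical Entity (article 9)? yes] AND [Designated Taxpayer (article 8)? yes] → satisfied.
article 2 — Licensed Resident: the taxpayer is registered for indirect tax? yes; the taxpayer is non-resident for the tax year? no; the taxpayer is connected with the counterparty? yes — 2 of 3 hold (need ≥2) → satisfied.
article 14 — Qualifying Filer: [the taxpayer keeps adequate books and records? yes] AND [the taxpayer controls the paying entity? yes] AND [the income arises from sources within the territory? no] → not satisfied.
article 12 — Reportable Entity: [not a Licensed Resident (article 2)? no] AND [Qualifying Filer (article 14)? no] → not satisfied.
article 5 — Certified Trader: [the taxpayer controls the paying entity? yes] OR [the arrangement has been notified to the authority? yes] → satisfied.
article 10 — Standard Resident: [the taxpayer has made a valid election under the simplified scheme? yes] AND [the arrangement has been notified to the authority? yes] AND [the taxpayer is not registered for indirect tax? no] → not satisfied.
article 11 — Class-T Trader: [not a Certified Trader (article 5)? no] OR [the disposal is not of a chargeable asset? yes] OR [Standard Resident (article 10)? no] → satisfied.
article 3 — Tier IV Person: Authorised Resident (article 7)? yes; Reportable Entity (article 12)? no; Class-T Trader (article 11)? yes — 2 of 3 hold (need ≥2) → satisfied.

Yes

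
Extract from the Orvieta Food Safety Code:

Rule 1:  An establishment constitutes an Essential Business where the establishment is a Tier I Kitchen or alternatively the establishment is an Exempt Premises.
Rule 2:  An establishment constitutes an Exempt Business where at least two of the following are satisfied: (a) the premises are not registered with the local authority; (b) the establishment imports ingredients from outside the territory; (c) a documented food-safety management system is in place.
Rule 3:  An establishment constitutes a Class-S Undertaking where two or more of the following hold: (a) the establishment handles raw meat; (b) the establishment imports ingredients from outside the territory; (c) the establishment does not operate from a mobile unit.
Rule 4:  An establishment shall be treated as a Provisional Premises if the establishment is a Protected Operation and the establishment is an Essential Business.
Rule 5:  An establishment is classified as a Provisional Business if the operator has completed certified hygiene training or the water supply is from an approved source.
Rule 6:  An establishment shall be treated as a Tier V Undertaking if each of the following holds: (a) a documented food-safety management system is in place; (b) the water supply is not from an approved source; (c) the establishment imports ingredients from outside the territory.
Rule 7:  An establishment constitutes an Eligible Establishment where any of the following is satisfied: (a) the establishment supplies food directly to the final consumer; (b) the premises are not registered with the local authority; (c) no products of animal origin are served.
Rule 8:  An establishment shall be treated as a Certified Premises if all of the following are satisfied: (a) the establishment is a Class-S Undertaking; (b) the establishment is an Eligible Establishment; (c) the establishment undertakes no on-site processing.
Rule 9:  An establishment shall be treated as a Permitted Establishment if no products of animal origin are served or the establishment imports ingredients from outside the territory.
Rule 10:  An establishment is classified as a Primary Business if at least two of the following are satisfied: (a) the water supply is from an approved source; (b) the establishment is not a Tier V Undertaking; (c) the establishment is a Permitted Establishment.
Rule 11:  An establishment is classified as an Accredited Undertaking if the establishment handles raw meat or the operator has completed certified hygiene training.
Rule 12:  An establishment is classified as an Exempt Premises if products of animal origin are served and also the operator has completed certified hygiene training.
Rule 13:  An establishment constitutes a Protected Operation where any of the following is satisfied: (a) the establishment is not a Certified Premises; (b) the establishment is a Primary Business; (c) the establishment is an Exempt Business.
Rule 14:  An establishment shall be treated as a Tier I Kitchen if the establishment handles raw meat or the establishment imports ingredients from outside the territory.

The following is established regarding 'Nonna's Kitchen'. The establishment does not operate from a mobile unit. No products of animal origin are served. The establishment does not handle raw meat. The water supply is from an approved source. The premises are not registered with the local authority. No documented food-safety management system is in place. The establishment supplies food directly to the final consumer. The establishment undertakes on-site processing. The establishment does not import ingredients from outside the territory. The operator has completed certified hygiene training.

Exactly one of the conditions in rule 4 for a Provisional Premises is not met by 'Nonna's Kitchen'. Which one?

rule 3 — Class-S Undertaking: the establishment handles raw meat? no; the establishment imports ingredients from outside the territory? no; the establishment does not operate from a mobile unit? yes — 1 of 3 hold (need ≥2) → not satisfied.
rule 7 — Eligible Establishment: [the establishment supplies food directly to the final consumer? yes] OR [the premises are not registered with the local authority? yes] OR [no products of animal origin are served? yes] → satisfied.
rule 8 — Certified Premises: [Class-S Undertaking (rule 3)? no] AND [Eligible Establishment (rule 7)? yes] AND [the establishment undertakes no on-site processing? no] → not satisfied.
rule 6 — Tier V Undertaking: [a documented food-safety management system is in place? no] AND [the water supply is not from an approved source? no] AND [the establishment imports ingredients from outside the territory? no] → not satisfied.
rule 9 — Permitted Establishment: [no products of animal origin are served? yes] OR [the establishment imports ingredients from outside the territory? no] → satisfied.
rule 10 — Primary Business: the water supply is from an approved source? yes; not a Tier V Undertaking (rule 6)? yes; Permitted Establishment (rule 9)? yes — 3 of 3 hold (need ≥2) → satisfied.
rule 2 — Exempt Business: the premises are not registered with the local authority? yes; the establishment imports ingredients from outside the territory? no; a documented food-safety management system is in place? no — 1 of 3 hold (need ≥2) → not satisfied.
rule 13 — Protected Operation: [not a Certified Premises (rule 8)? yes] OR [Primary Business (rule 10)? yes] OR [Exempt Business (rule 2)? no] → satisfied.
rule 14 — Tier I Kitchen: [the establishment handles raw meat? no] OR [the establishment imports ingredients from outside the territory? no] → not satisfied.
rule 12 — Exempt Premises: [products of animal origin are served? no] AND [the operator has completed certified hygiene training? yes] → not satisfied.
rule 1 — Essential Business: [Tier I Kitchen (rule 14)? no] OR [Exempt Premises (rule 12)? no] → not satisfied.
rule 4 — Provisional Premises: [Protected Operation (rule 13)? yes] AND [Essential Business (rule 1)? no] → not satisfied.

Essential Business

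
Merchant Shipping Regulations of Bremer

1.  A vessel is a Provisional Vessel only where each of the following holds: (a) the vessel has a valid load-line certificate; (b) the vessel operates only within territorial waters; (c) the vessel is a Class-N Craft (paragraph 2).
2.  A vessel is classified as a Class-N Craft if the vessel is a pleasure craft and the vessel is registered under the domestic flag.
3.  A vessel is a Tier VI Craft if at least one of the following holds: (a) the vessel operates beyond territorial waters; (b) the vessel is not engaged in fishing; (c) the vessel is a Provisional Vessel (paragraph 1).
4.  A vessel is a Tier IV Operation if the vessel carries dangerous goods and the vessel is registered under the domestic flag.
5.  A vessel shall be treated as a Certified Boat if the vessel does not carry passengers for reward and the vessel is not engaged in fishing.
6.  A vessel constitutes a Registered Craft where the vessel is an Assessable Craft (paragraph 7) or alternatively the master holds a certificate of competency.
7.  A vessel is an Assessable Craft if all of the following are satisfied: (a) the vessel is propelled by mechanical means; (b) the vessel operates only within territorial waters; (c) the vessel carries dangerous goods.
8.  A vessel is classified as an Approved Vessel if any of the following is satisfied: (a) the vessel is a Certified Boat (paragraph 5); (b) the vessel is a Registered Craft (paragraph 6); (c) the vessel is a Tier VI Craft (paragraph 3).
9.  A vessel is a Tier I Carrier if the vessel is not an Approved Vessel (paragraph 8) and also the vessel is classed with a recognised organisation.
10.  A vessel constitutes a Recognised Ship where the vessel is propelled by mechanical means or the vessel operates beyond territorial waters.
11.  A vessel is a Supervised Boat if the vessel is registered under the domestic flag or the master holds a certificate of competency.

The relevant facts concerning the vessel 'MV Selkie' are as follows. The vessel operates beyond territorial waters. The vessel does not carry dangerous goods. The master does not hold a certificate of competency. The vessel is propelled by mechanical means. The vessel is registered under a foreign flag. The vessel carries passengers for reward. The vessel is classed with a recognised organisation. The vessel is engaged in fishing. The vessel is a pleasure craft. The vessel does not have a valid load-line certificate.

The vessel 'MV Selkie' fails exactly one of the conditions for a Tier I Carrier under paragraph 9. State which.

paragraph 5 — Certified Boat: [the vessel does not carry passengers for reward? no] AND [the vessel is not engaged in fishing? no] → not satisfied.
paragraph 7 — Assessable Craft: [the vessel is propelled by mechanical means? yes] AND [the vessel operates only within territorial waters? no] AND [the vessel carries dangerous goods? no] → not satisfied.
paragraph 6 — Registered Craft: [Assessable Craft (paragraph 7)? no] OR [the master holds a certificate of competency? no] → not satisfied.
paragraph 2 — Class-N Craft: [the vessel is a pleasure craft? yes] AND [the vessel is registered under the domestic flag? no] → not satisfied.
paragraph 1 — Provisional Vessel: [the vessel has a valid load-line certificate? no] AND [the vessel operates only within territorial waters? no] AND [Class-N Craft (paragraph 2)? no] → not satisfied.
paragraph 3 — Tier VI Craft: [the vessel operates beyond territorial waters? yes] OR [the vessel is not engaged in fishing? no] OR [Provisional Vessel (paragraph 1)? no] → satisfied.
paragraph 8 — Approved Vessel: [Certified Boat (paragraph 5)? no] OR [Registered Craft (paragraph 6)? no] OR [Tier VI Craft (paragraph 3)? yes] → satisfied.
paragraph 9 — Tier I Carrier: [not an Approved Vessel (paragraph 8)? no] AND [the vessel is classed with a recognised organisation? yes] → not satisfied.

Approved Vessel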